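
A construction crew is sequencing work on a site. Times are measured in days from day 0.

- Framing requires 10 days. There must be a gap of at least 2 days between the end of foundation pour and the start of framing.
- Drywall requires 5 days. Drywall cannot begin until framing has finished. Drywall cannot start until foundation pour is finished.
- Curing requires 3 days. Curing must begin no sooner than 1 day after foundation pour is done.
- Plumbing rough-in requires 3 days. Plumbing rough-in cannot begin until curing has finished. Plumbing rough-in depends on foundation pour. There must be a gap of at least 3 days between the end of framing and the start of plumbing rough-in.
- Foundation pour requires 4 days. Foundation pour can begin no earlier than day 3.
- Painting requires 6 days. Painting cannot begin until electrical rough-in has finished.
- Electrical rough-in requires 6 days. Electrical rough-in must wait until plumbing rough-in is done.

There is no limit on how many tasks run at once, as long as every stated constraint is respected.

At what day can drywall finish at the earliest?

After its own release at day 3, foundation pour can start at day 3 and finishes at day 7.
After foundation pour (finishes day 7, plus 2-day gap → day 9), framing can start at day 9 and finishes at day 19.
Drywall needs all of framing (finishes day 19); foundation pour (finishes day 7). That puts its earliest start at day 19; it finishes at 19 + 5 = day 24.

24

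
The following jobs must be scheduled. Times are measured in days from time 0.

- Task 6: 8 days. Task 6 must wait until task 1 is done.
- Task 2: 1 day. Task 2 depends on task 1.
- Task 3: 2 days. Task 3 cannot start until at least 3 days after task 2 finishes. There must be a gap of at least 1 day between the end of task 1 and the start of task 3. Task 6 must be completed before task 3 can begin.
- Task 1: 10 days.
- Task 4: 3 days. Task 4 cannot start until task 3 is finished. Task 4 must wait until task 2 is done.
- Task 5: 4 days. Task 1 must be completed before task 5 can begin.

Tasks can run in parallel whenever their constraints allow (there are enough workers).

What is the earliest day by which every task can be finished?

Task 1 can start immediately at day 0; it finishes at day 10.
After task 1 (finishes day 10), task 6 can start at day 10 and finishes at day 18.
Task 5 cannot begin until task 1 (finishes day 10). It runs from day 10 to 10 + 4 = day 14.
After task 1 (finishes day 10), task 2 can start at day 10 and finishes at day 11.
For task 3: task 2 (finishes day 11, plus 3-day gap → day 14); task 1 (finishes day 10, plus 1-day gap → day 11); task 6 (finishes day 18). Taking the maximum gives a start of day 18, and it finishes at 18 + 2 = day 20.
Task 4 needs all of task 3 (finishes day 20); task 2 (finishes day 11). That puts its earliest start at day 20; it finishes at 20 + 3 = day 23.
All tasks are finished once the last one completes. Finish times: Task 1 at 10, Task 2 at 11, Task 3 at 20, Task 4 at 23, Task 5 at 14, Task 6 at 18. The latest is day 23.

23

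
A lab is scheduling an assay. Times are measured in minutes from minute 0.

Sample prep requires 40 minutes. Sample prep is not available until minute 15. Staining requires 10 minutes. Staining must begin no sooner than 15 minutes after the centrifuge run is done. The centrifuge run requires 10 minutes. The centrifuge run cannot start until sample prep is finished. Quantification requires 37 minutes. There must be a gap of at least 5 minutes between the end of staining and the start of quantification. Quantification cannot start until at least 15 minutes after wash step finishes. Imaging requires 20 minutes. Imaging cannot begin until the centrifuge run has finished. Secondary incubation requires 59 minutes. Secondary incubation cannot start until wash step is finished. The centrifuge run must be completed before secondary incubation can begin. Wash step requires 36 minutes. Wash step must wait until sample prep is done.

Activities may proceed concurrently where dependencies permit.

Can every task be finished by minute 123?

No

Sample prep waits on its own release at minute 15, so it starts at minute 15 and finishes at 15 + 40 = minute 55.
Wash step cannot begin until sample prep (finishes minute 55). It runs from minute 55 to 55 + 36 = minute 91.
The centrifuge run cannot begin until sample prep (finishes minute 55). It runs from minute 55 to 55 + 10 = minute 65.
Imaging cannot begin until the centrifuge run (finishes minute 65). It runs from minute 65 to 65 + 20 = minute 85.
Secondary incubation has to wait for wash step (finishes minute 91); the centrifuge run (finishes minute 65). The latest of these is minute 91, so secondary incubation runs minute 91 to 91 + 59 = minute 150.
Staining waits on the centrifuge run (finishes minute 65, plus 15-minute gap → minute 80), so it starts at minute 80 and finishes at 80 + 10 = minute 90.
For quantification: staining (finishes minute 90, plus 5-minute gap → minute 95); wash step (finishes minute 91, plus 15-minute gap → minute 106). Taking the maximum gives a start of minute 106, and it finishes at 106 + 37 = minute 143.
The earliest everything can be done is minute 150, which is after the deadline of 123, so it is not possible.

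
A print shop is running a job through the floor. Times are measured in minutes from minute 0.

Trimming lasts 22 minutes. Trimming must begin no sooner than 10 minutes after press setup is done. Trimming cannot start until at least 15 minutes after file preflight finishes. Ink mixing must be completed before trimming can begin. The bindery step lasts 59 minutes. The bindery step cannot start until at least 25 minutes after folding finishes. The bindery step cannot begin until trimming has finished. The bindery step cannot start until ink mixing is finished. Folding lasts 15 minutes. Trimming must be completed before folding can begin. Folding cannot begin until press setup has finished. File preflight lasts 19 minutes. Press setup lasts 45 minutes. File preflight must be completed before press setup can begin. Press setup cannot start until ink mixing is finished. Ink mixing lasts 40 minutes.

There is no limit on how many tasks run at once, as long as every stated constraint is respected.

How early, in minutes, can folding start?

Nothing blocks ink mixing, so it runs from minute 0 to minute 40.
File preflight has no prerequisites, so it starts at minute 0 and finishes at minute 19.
For press setup: file preflight (finishes minute 19); ink mixing (finishes minute 40). Taking the maximum gives a start of minute 40, and it finishes at 40 + 45 = minute 85.
Trimming has to wait for press setup (finishes minute 85, plus 10-minute gap → minute 95); file preflight (finishes minute 19, plus 15-minute gap → minute 34); ink mixing (finishes minute 40). The latest of these is minute 95, so trimming runs minute 95 to 95 + 22 = minute 117.
Folding waits on trimming (finishes minute 117); press setup (finishes minute 85). The latest of these is minute 117, which is the earliest folding can start.

117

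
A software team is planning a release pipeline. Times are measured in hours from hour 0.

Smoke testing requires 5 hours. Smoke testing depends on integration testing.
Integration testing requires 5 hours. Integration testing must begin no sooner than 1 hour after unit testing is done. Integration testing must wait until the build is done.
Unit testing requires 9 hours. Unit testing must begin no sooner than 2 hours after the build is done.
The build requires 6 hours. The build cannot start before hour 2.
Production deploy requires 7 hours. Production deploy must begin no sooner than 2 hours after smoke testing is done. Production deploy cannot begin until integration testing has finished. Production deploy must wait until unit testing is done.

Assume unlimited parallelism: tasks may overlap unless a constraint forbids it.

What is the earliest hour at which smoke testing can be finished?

The build waits on its own release at hour 2, so it starts at hour 2 and finishes at 2 + 6 = hour 8.
After the build (finishes hour 8, plus 2-hour gap → hour 10), unit testing can start at hour 10 and finishes at hour 19.
Integration testing has to wait for unit testing (finishes hour 19, plus 1-hour gap → hour 20); the build (finishes hour 8). The latest of these is hour 20, so integration testing runs hour 20 to 20 + 5 = hour 25.
Smoke testing cannot begin until integration testing (finishes hour 25). It runs from hour 25 to 25 + 5 = hour 30.

30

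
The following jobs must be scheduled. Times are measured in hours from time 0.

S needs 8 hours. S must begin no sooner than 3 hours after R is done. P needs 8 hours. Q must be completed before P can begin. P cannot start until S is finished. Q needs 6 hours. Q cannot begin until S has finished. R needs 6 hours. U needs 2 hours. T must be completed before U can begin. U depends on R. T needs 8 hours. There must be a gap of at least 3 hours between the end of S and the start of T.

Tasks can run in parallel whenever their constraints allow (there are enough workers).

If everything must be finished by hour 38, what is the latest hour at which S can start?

Nothing follows P; the deadline of hour 38 is its only limit. It must start by 38 − 8 = hour 30.
Since P (must start by hour 30) depends on it, Q must finish by hour 30. Backing off its 6-hour duration gives a latest start of hour 24.
To finish by hour 38, U (duration 2) must start no later than hour 36.
T has to be done before U (must start by hour 36). That means finishing by hour 36, i.e. starting by 36 − 8 = hour 28.
S feeds P (must start by hour 30); Q (must start by hour 24); T (must start by hour 28, minus 3-hour gap → hour 25). Taking the minimum, S must finish by hour 24 and start by 24 − 8 = hour 16.

16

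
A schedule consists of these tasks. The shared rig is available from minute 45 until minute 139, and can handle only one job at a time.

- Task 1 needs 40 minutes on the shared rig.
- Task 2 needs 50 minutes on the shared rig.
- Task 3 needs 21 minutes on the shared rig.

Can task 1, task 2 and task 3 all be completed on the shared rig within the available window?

No

The shared rig window is 139 − 45 = 94 minutes.
Running back to back, the jobs need 40 + 50 + 21 = 111 minutes on the shared rig.
Since 111 > 94, they cannot all fit.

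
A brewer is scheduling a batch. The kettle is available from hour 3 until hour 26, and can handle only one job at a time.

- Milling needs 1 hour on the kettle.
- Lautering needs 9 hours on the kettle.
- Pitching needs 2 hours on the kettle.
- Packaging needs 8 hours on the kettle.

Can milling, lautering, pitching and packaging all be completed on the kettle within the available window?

Yes

The kettle window is 26 − 3 = 23 hours.
Running back to back, the jobs need 1 + 9 + 2 + 8 = 20 hours on the kettle.
Since 20 ≤ 23, they fit within the window.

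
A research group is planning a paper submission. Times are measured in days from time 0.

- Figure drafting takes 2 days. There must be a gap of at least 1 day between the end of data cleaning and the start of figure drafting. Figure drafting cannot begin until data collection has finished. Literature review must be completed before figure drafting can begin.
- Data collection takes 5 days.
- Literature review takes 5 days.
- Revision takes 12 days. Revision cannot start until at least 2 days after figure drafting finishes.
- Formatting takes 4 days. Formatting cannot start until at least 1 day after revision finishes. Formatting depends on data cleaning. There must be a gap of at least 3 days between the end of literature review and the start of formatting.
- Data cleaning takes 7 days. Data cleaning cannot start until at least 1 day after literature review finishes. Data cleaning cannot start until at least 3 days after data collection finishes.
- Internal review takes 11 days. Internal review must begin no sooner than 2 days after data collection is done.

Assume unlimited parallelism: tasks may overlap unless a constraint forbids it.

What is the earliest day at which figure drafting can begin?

Data collection can start immediately at day 0; it finishes at day 5.
Literature review can start immediately at day 0; it finishes at day 5.
Data cleaning has to wait for literature review (finishes day 5, plus 1-day gap → day 6); data collection (finishes day 5, plus 3-day gap → day 8). The latest of these is day 8, so data cleaning runs day 8 to 8 + 7 = day 15.
Figure drafting waits on data cleaning (finishes day 15, plus 1-day gap → day 16); data collection (finishes day 5); literature review (finishes day 5). The latest of these is day 16, which is the earliest figure drafting can start.

16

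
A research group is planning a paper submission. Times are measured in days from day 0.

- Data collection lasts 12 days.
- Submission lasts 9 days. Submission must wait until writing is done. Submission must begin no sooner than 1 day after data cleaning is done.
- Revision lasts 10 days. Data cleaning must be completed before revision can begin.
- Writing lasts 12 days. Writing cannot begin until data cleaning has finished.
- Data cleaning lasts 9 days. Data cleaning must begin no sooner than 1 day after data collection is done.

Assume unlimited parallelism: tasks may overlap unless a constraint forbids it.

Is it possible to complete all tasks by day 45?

Yes

Nothing blocks data collection, so it runs from day 0 to day 12.
After data collection (finishes day 12, plus 1-day gap → day 13), data cleaning can start at day 13 and finishes at day 22.
After data cleaning (finishes day 22), revision can start at day 22 and finishes at day 32.
After data cleaning (finishes day 22), writing can start at day 22 and finishes at day 34.
Submission cannot start until writing (finishes day 34); data cleaning (finishes day 22, plus 1-day gap → day 23). The controlling bound is day 34, so submission finishes at 34 + 9 = day 43.
Every task is finished by day 43, which is no later than the deadline of 45, so the schedule is feasible.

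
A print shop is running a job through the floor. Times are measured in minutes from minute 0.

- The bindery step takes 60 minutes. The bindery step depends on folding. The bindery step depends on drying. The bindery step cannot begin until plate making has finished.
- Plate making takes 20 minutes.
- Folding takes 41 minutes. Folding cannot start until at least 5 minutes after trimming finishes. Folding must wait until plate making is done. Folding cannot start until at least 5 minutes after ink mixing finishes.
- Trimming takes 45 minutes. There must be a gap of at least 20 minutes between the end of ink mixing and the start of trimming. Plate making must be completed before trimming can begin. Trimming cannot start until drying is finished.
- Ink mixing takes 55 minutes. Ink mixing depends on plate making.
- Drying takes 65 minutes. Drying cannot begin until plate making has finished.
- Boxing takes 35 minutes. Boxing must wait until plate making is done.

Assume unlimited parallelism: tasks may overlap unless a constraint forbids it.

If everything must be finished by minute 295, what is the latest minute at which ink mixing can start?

69

The bindery step must finish by minute 295; it takes 60 minutes, so it must start by 295 − 60 = minute 235.
Folding has to be done before the bindery step (must start by minute 235). That means finishing by minute 235, i.e. starting by 235 − 41 = minute 194.
Trimming has to be done before folding (must start by minute 194, minus 5-minute gap → minute 189). That means finishing by minute 189, i.e. starting by 189 − 45 = minute 144.
Ink mixing has several dependents: trimming (must start by minute 144, minus 20-minute gap → minute 124); folding (must start by minute 194, minus 5-minute gap → minute 189). The earliest of those limits is minute 124, so ink mixing must start by 124 − 55 = minute 69.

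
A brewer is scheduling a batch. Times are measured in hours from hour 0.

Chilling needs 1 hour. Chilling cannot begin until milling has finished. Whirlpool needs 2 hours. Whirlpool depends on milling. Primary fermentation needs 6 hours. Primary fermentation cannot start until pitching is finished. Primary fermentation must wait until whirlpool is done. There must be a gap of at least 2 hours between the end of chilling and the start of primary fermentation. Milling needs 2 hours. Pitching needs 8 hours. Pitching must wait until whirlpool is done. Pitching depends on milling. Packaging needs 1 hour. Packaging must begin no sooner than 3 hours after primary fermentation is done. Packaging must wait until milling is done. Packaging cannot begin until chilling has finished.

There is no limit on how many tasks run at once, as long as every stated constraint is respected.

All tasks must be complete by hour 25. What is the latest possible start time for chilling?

12

Packaging must finish by hour 25; it takes 1 hour, so it must start by 25 − 1 = hour 24.
Primary fermentation must finish before packaging (must start by hour 24, minus 3-hour gap → hour 21). With a 6-hour duration, primary fermentation must start by 21 − 6 = hour 15.
For chilling: primary fermentation (must start by hour 15, minus 2-hour gap → hour 13); packaging (must start by hour 24). The most restrictive is hour 13; with a 1-hour duration, chilling must start by hour 12.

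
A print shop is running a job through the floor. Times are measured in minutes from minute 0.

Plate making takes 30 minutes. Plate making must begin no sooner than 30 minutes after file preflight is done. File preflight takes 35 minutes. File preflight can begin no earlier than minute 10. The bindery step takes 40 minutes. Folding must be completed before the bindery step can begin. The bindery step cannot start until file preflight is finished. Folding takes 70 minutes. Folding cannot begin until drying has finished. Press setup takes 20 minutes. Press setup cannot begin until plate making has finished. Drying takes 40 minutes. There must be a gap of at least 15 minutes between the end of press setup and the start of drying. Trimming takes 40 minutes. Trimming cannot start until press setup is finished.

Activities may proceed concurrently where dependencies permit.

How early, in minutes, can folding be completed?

250

File preflight cannot begin until its own release at minute 10. It runs from minute 10 to 10 + 35 = minute 45.
Plate making waits on file preflight (finishes minute 45, plus 30-minute gap → minute 75), so it starts at minute 75 and finishes at 75 + 30 = minute 105.
After plate making (finishes minute 105), press setup can start at minute 105 and finishes at minute 125.
Drying waits on press setup (finishes minute 125, plus 15-minute gap → minute 140), so it starts at minute 140 and finishes at 140 + 40 = minute 180.
After drying (finishes minute 180), folding can start at minute 180 and finishes at minute 250.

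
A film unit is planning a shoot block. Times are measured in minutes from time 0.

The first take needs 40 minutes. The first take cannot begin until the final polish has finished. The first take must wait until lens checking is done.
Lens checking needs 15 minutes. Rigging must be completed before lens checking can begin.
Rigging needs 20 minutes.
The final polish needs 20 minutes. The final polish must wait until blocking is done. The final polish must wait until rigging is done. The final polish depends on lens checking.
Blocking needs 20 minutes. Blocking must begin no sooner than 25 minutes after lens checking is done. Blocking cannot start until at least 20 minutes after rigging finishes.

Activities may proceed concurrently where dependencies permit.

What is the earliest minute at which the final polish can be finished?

100

Rigging has no prerequisites, so it starts at minute 0 and finishes at minute 20.
Lens checking cannot begin until rigging (finishes minute 20). It runs from minute 20 to 20 + 15 = minute 35.
Blocking cannot start until lens checking (finishes minute 35, plus 25-minute gap → minute 60); rigging (finishes minute 20, plus 20-minute gap → minute 40). The controlling bound is minute 60, so blocking finishes at 60 + 20 = minute 80.
For the final polish: blocking (finishes minute 80); rigging (finishes minute 20); lens checking (finishes minute 35). Taking the maximum gives a start of minute 80, and it finishes at 80 + 20 = minute 100.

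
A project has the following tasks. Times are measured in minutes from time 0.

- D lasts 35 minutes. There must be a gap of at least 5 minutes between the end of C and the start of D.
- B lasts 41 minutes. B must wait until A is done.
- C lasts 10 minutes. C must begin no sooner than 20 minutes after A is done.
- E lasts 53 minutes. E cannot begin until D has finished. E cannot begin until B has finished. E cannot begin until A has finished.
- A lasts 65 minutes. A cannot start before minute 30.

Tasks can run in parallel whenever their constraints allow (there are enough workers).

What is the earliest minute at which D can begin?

130

A cannot begin until its own release at minute 30. It runs from minute 30 to 30 + 65 = minute 95.
After A (finishes minute 95, plus 20-minute gap → minute 115), C can start at minute 115 and finishes at minute 125.
D waits on C (finishes minute 125, plus 5-minute gap → minute 130), so the earliest it can start is minute 130.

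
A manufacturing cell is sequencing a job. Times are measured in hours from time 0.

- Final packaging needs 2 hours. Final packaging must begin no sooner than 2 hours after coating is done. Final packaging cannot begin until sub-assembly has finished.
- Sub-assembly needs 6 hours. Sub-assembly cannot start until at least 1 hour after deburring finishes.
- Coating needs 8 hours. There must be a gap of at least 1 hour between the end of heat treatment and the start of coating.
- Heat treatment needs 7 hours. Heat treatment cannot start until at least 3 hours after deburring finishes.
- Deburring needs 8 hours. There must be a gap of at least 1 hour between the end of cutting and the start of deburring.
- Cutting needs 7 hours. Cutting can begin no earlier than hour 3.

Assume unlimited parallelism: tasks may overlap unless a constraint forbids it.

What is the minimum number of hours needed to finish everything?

42

Cutting cannot begin until its own release at hour 3. It runs from hour 3 to 3 + 7 = hour 10.
After cutting (finishes hour 10, plus 1-hour gap → hour 11), deburring can start at hour 11 and finishes at hour 19.
After deburring (finishes hour 19, plus 1-hour gap → hour 20), sub-assembly can start at hour 20 and finishes at hour 26.
Heat treatment waits on deburring (finishes hour 19, plus 3-hour gap → hour 22), so it starts at hour 22 and finishes at 22 + 7 = hour 29.
Coating waits on heat treatment (finishes hour 29, plus 1-hour gap → hour 30), so it starts at hour 30 and finishes at 30 + 8 = hour 38.
Final packaging cannot start until coating (finishes hour 38, plus 2-hour gap → hour 40); sub-assembly (finishes hour 26). The controlling bound is hour 40, so final packaging finishes at 40 + 2 = hour 42.
All tasks are finished once the last one completes. Finish times: Cutting at 10, Deburring at 19, Heat treatment at 29, Coating at 38, Sub-assembly at 26, Final packaging at 42. The latest is hour 42.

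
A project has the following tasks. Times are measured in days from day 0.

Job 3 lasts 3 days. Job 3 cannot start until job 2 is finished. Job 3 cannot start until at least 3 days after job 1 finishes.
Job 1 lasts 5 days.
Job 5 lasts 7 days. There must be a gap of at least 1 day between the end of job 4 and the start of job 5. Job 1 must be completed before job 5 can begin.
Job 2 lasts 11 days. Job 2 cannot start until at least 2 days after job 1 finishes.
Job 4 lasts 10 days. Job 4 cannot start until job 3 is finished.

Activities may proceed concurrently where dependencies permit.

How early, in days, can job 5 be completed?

39

Job 1 has no prerequisites, so it starts at day 0 and finishes at day 5.
Job 2 waits on job 1 (finishes day 5, plus 2-day gap → day 7), so it starts at day 7 and finishes at 7 + 11 = day 18.
Job 3 has to wait for job 2 (finishes day 18); job 1 (finishes day 5, plus 3-day gap → day 8). The latest of these is day 18, so job 3 runs day 18 to 18 + 3 = day 21.
Job 4 cannot begin until job 3 (finishes day 21). It runs from day 21 to 21 + 10 = day 31.
Job 5 has to wait for job 4 (finishes day 31, plus 1-day gap → day 32); job 1 (finishes day 5). The latest of these is day 32, so job 5 runs day 32 to 32 + 7 = day 39.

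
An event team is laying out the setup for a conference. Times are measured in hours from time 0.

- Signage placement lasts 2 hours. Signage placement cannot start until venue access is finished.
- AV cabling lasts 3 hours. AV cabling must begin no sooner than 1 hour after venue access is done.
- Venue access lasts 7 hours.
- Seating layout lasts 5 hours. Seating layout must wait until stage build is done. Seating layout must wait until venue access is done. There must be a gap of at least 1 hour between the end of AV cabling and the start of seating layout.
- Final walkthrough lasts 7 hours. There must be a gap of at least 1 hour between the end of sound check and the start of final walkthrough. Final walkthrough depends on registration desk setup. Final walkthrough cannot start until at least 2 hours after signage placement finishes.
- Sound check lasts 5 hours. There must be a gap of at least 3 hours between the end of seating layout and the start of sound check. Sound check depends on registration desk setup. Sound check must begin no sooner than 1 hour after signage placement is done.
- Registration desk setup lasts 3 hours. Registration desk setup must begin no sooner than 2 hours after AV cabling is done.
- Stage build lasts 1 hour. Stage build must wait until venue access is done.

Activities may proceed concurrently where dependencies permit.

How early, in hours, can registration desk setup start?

13

Nothing blocks venue access, so it runs from hour 0 to hour 7.
AV cabling waits on venue access (finishes hour 7, plus 1-hour gap → hour 8), so it starts at hour 8 and finishes at 8 + 3 = hour 11.
Registration desk setup waits on AV cabling (finishes hour 11, plus 2-hour gap → hour 13), so the earliest it can start is hour 13.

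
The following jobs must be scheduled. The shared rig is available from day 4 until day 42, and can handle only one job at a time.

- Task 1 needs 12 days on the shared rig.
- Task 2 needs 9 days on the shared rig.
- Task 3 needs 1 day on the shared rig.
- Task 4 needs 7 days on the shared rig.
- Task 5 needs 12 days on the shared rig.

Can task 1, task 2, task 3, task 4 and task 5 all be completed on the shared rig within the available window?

The shared rig window is 42 − 4 = 38 days.
Running back to back, the jobs need 12 + 9 + 1 + 7 + 12 = 41 days on the shared rig.
Since 41 > 38, they cannot all fit.

No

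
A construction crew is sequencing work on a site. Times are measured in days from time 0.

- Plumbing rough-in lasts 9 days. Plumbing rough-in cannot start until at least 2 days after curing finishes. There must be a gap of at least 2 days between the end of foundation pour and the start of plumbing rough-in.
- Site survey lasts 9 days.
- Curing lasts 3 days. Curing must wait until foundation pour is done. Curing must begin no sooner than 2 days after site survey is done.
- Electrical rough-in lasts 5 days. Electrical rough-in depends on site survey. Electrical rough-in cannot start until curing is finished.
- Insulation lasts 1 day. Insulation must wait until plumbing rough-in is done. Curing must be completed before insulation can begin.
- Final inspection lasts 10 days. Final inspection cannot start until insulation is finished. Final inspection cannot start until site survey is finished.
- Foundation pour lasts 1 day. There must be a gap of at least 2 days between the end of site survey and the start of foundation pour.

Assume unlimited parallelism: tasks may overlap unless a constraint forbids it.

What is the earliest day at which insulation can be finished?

Site survey can start immediately at day 0; it finishes at day 9.
Foundation pour waits on site survey (finishes day 9, plus 2-day gap → day 11), so it starts at day 11 and finishes at 11 + 1 = day 12.
Curing has to wait for foundation pour (finishes day 12); site survey (finishes day 9, plus 2-day gap → day 11). The latest of these is day 12, so curing runs day 12 to 12 + 3 = day 15.
Plumbing rough-in needs all of curing (finishes day 15, plus 2-day gap → day 17); foundation pour (finishes day 12, plus 2-day gap → day 14). That puts its earliest start at day 17; it finishes at 17 + 9 = day 26.
Insulation needs all of plumbing rough-in (finishes day 26); curing (finishes day 15). That puts its earliest start at day 26; it finishes at 26 + 1 = day 27.

27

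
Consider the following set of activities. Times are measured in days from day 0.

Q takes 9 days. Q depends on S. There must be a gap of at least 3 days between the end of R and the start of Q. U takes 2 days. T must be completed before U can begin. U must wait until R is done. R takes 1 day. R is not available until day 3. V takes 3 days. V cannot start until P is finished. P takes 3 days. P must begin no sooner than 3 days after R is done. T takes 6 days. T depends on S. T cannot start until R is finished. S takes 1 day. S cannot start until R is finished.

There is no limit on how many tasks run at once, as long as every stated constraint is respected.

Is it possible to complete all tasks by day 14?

No

R waits on its own release at day 3, so it starts at day 3 and finishes at 3 + 1 = day 4.
S cannot begin until R (finishes day 4). It runs from day 4 to 4 + 1 = day 5.
T cannot start until S (finishes day 5); R (finishes day 4). The controlling bound is day 5, so T finishes at 5 + 6 = day 11.
For U: T (finishes day 11); R (finishes day 4). Taking the maximum gives a start of day 11, and it finishes at 11 + 2 = day 13.
Q cannot start until S (finishes day 5); R (finishes day 4, plus 3-day gap → day 7). The controlling bound is day 7, so Q finishes at 7 + 9 = day 16.
P waits on R (finishes day 4, plus 3-day gap → day 7), so it starts at day 7 and finishes at 7 + 3 = day 10.
V cannot begin until P (finishes day 10). It runs from day 10 to 10 + 3 = day 13.
The earliest everything can be done is day 16, which is after the deadline of 14, so it is not possible.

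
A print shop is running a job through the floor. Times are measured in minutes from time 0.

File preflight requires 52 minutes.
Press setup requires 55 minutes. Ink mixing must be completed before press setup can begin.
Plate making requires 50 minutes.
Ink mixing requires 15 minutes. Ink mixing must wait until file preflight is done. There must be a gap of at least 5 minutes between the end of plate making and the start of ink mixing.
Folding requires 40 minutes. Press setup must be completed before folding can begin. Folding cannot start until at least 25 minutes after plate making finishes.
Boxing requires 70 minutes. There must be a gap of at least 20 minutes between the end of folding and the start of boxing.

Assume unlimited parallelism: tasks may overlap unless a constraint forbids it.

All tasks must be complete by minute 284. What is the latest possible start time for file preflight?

32

Boxing must finish by minute 284; it takes 70 minutes, so it must start by 284 − 70 = minute 214.
Folding must finish before boxing (must start by minute 214, minus 20-minute gap → minute 194). With a 40-minute duration, folding must start by 194 − 40 = minute 154.
Since folding (must start by minute 154) depends on it, press setup must finish by minute 154. Backing off its 55-minute duration gives a latest start of minute 99.
Ink mixing feeds into press setup (must start by minute 99); so ink mixing must finish by minute 99 and therefore start by minute 84.
Since ink mixing (must start by minute 84) depends on it, file preflight must finish by minute 84. Backing off its 52-minute duration gives a latest start of minute 32.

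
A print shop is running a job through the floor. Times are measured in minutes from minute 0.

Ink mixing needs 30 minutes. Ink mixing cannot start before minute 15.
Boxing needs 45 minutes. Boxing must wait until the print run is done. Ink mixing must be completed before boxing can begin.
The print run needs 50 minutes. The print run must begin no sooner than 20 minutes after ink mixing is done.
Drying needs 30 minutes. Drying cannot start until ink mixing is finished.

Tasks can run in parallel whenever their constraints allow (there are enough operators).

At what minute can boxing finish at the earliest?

160

Ink mixing waits on its own release at minute 15, so it starts at minute 15 and finishes at 15 + 30 = minute 45.
After ink mixing (finishes minute 45, plus 20-minute gap → minute 65), the print run can start at minute 65 and finishes at minute 115.
Boxing needs all of the print run (finishes minute 115); ink mixing (finishes minute 45). That puts its earliest start at minute 115; it finishes at 115 + 45 = minute 160.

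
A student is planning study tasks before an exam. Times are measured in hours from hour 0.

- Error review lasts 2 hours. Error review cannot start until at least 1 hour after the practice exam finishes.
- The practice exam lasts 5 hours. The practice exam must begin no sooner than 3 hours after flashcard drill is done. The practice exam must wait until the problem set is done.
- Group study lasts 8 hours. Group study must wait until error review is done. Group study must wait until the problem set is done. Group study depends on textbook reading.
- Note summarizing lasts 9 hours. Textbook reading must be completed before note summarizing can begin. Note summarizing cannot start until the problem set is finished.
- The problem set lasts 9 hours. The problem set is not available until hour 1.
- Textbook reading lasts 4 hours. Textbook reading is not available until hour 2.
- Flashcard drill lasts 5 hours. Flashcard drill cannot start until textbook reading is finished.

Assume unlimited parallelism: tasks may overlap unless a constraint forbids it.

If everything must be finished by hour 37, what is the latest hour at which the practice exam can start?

21

To finish by hour 37, group study (duration 8) must start no later than hour 29.
Error review has to be done before group study (must start by hour 29). That means finishing by hour 29, i.e. starting by 29 − 2 = hour 27.
Since error review (must start by hour 27, minus 1-hour gap → hour 26) depends on it, the practice exam must finish by hour 26. Backing off its 5-hour duration gives a latest start of hour 21.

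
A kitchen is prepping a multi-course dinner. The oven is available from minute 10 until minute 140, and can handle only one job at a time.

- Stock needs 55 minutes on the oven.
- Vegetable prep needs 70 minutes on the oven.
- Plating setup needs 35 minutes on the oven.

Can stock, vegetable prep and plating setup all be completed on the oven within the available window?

No

The oven window is 140 − 10 = 130 minutes.
Running back to back, the jobs need 55 + 70 + 35 = 160 minutes on the oven.
Since 160 > 130, they cannot all fit.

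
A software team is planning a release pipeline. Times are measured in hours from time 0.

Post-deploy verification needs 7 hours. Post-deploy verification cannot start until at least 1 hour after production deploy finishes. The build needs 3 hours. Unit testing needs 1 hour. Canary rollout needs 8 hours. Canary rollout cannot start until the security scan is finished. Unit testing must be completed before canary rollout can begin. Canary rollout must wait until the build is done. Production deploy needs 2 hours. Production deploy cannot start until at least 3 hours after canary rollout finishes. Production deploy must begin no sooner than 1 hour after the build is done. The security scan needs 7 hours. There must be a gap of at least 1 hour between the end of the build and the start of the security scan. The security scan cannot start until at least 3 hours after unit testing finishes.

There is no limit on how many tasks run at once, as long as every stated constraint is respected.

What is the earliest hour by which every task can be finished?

32

Nothing blocks unit testing, so it runs from hour 0 to hour 1.
The build has no prerequisites, so it starts at hour 0 and finishes at hour 3.
The security scan has to wait for the build (finishes hour 3, plus 1-hour gap → hour 4); unit testing (finishes hour 1, plus 3-hour gap → hour 4). The latest of these is hour 4, so the security scan runs hour 4 to 4 + 7 = hour 11.
Canary rollout cannot start until the security scan (finishes hour 11); unit testing (finishes hour 1); the build (finishes hour 3). The controlling bound is hour 11, so canary rollout finishes at 11 + 8 = hour 19.
For production deploy: canary rollout (finishes hour 19, plus 3-hour gap → hour 22); the build (finishes hour 3, plus 1-hour gap → hour 4). Taking the maximum gives a start of hour 22, and it finishes at 22 + 2 = hour 24.
Post-deploy verification cannot begin until production deploy (finishes hour 24, plus 1-hour gap → hour 25). It runs from hour 25 to 25 + 7 = hour 32.
All tasks are finished once the last one completes. Finish times: The build at 3, Unit testing at 1, The security scan at 11, Canary rollout at 19, Production deploy at 24, Post-deploy verification at 32. The latest is hour 32.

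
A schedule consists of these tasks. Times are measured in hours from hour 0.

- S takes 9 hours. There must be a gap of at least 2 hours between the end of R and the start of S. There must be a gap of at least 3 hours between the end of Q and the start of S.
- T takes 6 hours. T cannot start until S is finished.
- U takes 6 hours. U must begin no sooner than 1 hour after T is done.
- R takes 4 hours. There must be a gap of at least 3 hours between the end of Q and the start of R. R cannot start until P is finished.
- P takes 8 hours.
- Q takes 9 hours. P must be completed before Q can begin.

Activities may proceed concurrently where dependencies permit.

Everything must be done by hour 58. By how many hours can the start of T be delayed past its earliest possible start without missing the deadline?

Nothing blocks P, so it runs from hour 0 to hour 8.
Q cannot begin until P (finishes hour 8). It runs from hour 8 to 8 + 9 = hour 17.
R has to wait for Q (finishes hour 17, plus 3-hour gap → hour 20); P (finishes hour 8). The latest of these is hour 20, so R runs hour 20 to 20 + 4 = hour 24.
S has to wait for R (finishes hour 24, plus 2-hour gap → hour 26); Q (finishes hour 17, plus 3-hour gap → hour 20). The latest of these is hour 26, so S runs hour 26 to 26 + 9 = hour 35.
T waits on S (finishes hour 35), so it starts at hour 35 and finishes at 35 + 6 = hour 41.

Working backward from the deadline:
U has no dependents, so it just needs to finish by hour 58. Starting by 58 − 6 = hour 52 achieves that.
T must finish before U (must start by hour 52, minus 1-hour gap → hour 51). With a 6-hour duration, T must start by 51 − 6 = hour 45.
So T can start as early as hour 35 and as late as hour 45, giving 45 − 35 = 10 hours of slack.

10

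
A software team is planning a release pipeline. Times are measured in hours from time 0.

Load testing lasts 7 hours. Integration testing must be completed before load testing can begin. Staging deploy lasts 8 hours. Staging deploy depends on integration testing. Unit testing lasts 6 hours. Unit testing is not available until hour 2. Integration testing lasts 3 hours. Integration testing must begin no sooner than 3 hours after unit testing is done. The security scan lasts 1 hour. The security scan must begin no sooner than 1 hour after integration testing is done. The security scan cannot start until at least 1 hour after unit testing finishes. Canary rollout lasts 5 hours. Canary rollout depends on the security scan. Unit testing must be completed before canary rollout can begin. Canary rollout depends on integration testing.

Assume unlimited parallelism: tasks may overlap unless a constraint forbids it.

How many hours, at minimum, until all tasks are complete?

22

Unit testing cannot begin until its own release at hour 2. It runs from hour 2 to 2 + 6 = hour 8.
After unit testing (finishes hour 8, plus 3-hour gap → hour 11), integration testing can start at hour 11 and finishes at hour 14.
Load testing waits on integration testing (finishes hour 14), so it starts at hour 14 and finishes at 14 + 7 = hour 21.
Staging deploy cannot begin until integration testing (finishes hour 14). It runs from hour 14 to 14 + 8 = hour 22.
The security scan cannot start until integration testing (finishes hour 14, plus 1-hour gap → hour 15); unit testing (finishes hour 8, plus 1-hour gap → hour 9). The controlling bound is hour 15, so the security scan finishes at 15 + 1 = hour 16.
Canary rollout cannot start until the security scan (finishes hour 16); unit testing (finishes hour 8); integration testing (finishes hour 14). The controlling bound is hour 16, so canary rollout finishes at 16 + 5 = hour 21.
All tasks are finished once the last one completes. Finish times: Unit testing at 8, Integration testing at 14, The security scan at 16, Staging deploy at 22, Canary rollout at 21, Load testing at 21. The latest is hour 22.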